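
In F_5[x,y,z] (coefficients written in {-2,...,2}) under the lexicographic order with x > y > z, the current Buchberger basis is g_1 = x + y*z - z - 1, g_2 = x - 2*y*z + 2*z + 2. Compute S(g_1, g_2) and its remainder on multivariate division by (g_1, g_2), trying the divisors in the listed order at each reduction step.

lcm(LM(g_1), LM(g_2)) = x.
S = (lcm/LT(g_1))·g_1 − (lcm/LT(g_2))·g_2 = -2*y*z + 2*z + 2.
Reduce S modulo (g_1, g_2) in that order:
  leading term y*z: no divisor's leading term divides it; move -2*y*z to the remainder.
  leading term z: no divisor's leading term divides it; move 2*z to the remainder.
  leading term 1: no divisor's leading term divides it; move 2 to the remainder.
The remainder -2*y*z + 2*z + 2 is nonzero, so it would be added as the next basis element.

S(g_1, g_2) = -2*y*z + 2*z + 2; remainder on division = -2*y*z + 2*z + 2.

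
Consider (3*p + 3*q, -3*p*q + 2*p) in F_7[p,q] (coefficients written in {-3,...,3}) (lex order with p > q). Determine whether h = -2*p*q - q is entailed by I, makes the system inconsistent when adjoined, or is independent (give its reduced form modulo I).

First compute the reduced Gröbner basis of I by Buchberger's algorithm.
f_1 = 3*p + 3*q, LT = p.
f_2 = -3*p*q + 2*p, LT = p*q.

S(f_1,f_2): lcm = p*q. S = 3*p + q**2.
  leading term p: subtract (1)·f_1 from 3*p + q**2 → q**2 - 3*q
  leading term q**2: no divisor's leading term divides it; move q**2 to the remainder.
  leading term q: no divisor's leading term divides it; move -3*q to the remainder.
  remainder q**2 - 3*q ≠ 0; add k_3 = q**2 - 3*q to the basis.

S(f_1,k_3): leading monomials are coprime, so the S-polynomial reduces to 0 (Buchberger's first criterion).
S(f_2,k_3): lcm = p*q**2. S = 0.
  remainder 0.

Every S-polynomial of the final basis reduces to 0, so we have a Gröbner basis.
Inter-reduce: drop elements whose leading term is divisible by another's, tail-reduce, and make monic.
Reduced Gröbner basis: {p + q, q**2 - 3*q}.
Label its elements g_1 = p + q, g_2 = q**2 - 3*q.

Reduce h = -2*p*q - q modulo G:
  leading term p*q: subtract (-2*q)·g_1 from -2*p*q - q → 2*q**2 - q
  leading term q**2: subtract (2)·g_2 from 2*q**2 - q → -2*q
  leading term q: no divisor's leading term divides it; move -2*q to the remainder.
  normal form = -2*q.
The normal form is nonzero, so h ∉ I. Since h minus its normal form lies in I, I + (h) = I + (r) where r = -2*q; decide whether this ideal is the whole ring.
Run Buchberger on G together with r (pairs among the g_i already reduce to 0 since G is a Gröbner basis):
g_1 = p + q, LT = p.
g_2 = q**2 - 3*q, LT = q**2.
r = -2*q, LT = q.

S(g_1,g_2): leading monomials are coprime, so the S-polynomial reduces to 0 (Buchberger's first criterion).
S(g_1,r): leading monomials are coprime, so the S-polynomial reduces to 0 (Buchberger's first criterion).
S(g_2,r): lcm = q**2. S = -3*q.
  leading term q: subtract (-2)·r from -3*q → 0
  remainder 0.

Every S-polynomial of the final basis reduces to 0, so we have a Gröbner basis.
Inter-reduce: drop elements whose leading term is divisible by another's, tail-reduce, and make monic.
Reduced Gröbner basis: {p, q}.
The reduced Gröbner basis of I + (h) is {p, q} ≠ {1}, a proper ideal, so the enlarged system stays consistent: h is independent of I, with normal form -2*q.

-2*p*q - q is independent of I; its normal form modulo I is -2*q.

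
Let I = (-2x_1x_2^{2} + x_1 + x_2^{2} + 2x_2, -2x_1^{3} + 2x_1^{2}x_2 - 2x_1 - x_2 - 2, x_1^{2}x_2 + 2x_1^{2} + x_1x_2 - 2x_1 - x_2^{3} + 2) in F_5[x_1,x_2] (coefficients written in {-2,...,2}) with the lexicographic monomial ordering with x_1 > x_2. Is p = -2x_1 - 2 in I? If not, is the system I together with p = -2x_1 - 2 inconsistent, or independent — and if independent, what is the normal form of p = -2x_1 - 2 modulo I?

First compute the reduced Gröbner basis of I by Buchberger's algorithm.
f_1 = -2x_1x_2^{2} + x_1 + x_2^{2} + 2x_2, LT = x_1x_2^{2}.
f_2 = -2x_1^{3} + 2x_1^{2}x_2 - 2x_1 - x_2 - 2, LT = x_1^{3}.
f_3 = x_1^{2}x_2 + 2x_1^{2} + x_1x_2 - 2x_1 - x_2^{3} + 2, LT = x_1^{2}x_2.

S(f_1,f_2): lcm = x_1^{3}x_2^{2}. S = 2x_1^{3} + x_1^{2}x_2^{3} + 2x_1^{2}x_2^{2} - x_1^{2}x_2 - x_1x_2^{2} + 2x_2^{3} - x_2^{2}.
  reduce S modulo (f_1, f_2, f_3):
  remainder -2x_1^{2} + 2x_1x_2 - x_1 ≠ 0; add h_4 = -2x_1^{2} + 2x_1x_2 - x_1 to the basis.

S(f_1,f_3): lcm = x_1^{2}x_2^{2}. S = -2x_1^{2}x_2 + 2x_1^{2} + x_1x_2^{2} + x_1x_2 + x_2^{4} - 2x_2.
  reduce S modulo (f_1, f_2, f_3, h_4):
  remainder -x_1x_2 + x_1 + x_2^{4} - 2x_2^{3} - 2x_2^{2} - x_2 - 1 ≠ 0; add h_5 = -x_1x_2 + x_1 + x_2^{4} - 2x_2^{3} - 2x_2^{2} - x_2 - 1 to the basis.

S(f_2,f_3): lcm = x_1^{3}x_2. S = -2x_1^{3} - x_1^{2}x_2^{2} - x_1^{2}x_2 + 2x_1^{2} + x_1x_2^{3} + x_1x_2 - 2x_1 - 2x_2^{2} + x_2.
  reduce S modulo (f_1, f_2, f_3, h_4, h_5):
  remainder x_1 + x_2^{4} - 2x_2^{3} - 2x_2^{2} - 2x_2 + 2 ≠ 0; add h_6 = x_1 + x_2^{4} - 2x_2^{3} - 2x_2^{2} - 2x_2 + 2 to the basis.

S(f_1,h_4): lcm = x_1^{2}x_2^{2}. S = 2x_1^{2} + x_1x_2^{3} - x_1x_2^{2} - x_1x_2.
  reduce S modulo (f_1, f_2, f_3, h_4, h_5, h_6):
  remainder -x_2^{4} + 1 ≠ 0; add h_7 = -x_2^{4} + 1 to the basis.

S(f_3,h_4): lcm = x_1^{2}x_2. S = 2x_1^{2} + x_1x_2^{2} - 2x_1x_2 - 2x_1 - x_2^{3} + 2.
  reduce S modulo (f_1, f_2, f_3, h_4, h_5, h_6, h_7):
  remainder -x_2^{3} - 2x_2^{2} + x_2 + 2 ≠ 0; add h_8 = -x_2^{3} - 2x_2^{2} + x_2 + 2 to the basis.

S(f_1,h_5): lcm = x_1x_2^{2}. S = x_1x_2 + 2x_1 + x_2^{5} - 2x_2^{4} - 2x_2^{3} + x_2^{2} - 2x_2.
  reduce S modulo (f_1, f_2, f_3, h_4, h_5, h_6, h_7, h_8):
  remainder x_2^{2} + x_2 - 2 ≠ 0; add h_9 = x_2^{2} + x_2 - 2 to the basis.

The other S-polynomials (S(f_2,h_4), S(f_2,h_5), S(f_3,h_5), S(h_4,h_5), S(f_1,h_6), S(f_2,h_6), S(f_3,h_6), S(h_4,h_6), S(h_5,h_6), S(f_1,h_7), S(f_2,h_7), S(f_3,h_7), S(h_4,h_7), S(h_5,h_7), S(h_6,h_7), S(f_1,h_8), S(f_2,h_8), S(f_3,h_8), S(h_4,h_8), S(h_5,h_8), S(h_6,h_8), S(h_7,h_8), S(f_1,h_9), S(f_2,h_9), S(f_3,h_9), S(h_4,h_9), S(h_5,h_9), S(h_6,h_9), S(h_7,h_9), S(h_8,h_9)) all reduce to 0 modulo the current basis, so we have a Gröbner basis.
Inter-reduce: drop elements whose leading term is divisible by another's, tail-reduce, and make monic.
Reduced Gröbner basis: {x_1 - x_2 - 2, x_2^{2} + x_2 - 2}.
Label its elements g_1 = x_1 - x_2 - 2, g_2 = x_2^{2} + x_2 - 2.

Reduce p = -2x_1 - 2 modulo G:
  leading term x_1: subtract (-2)·g_1 from -2x_1 - 2 → -2x_2 - 1
  leading term x_2: no divisor's leading term divides it; move -2x_2 to the remainder.
  leading term 1: no divisor's leading term divides it; move -1 to the remainder.
  normal form = -2x_2 - 1.
The normal form is nonzero, so p ∉ I. Since p minus its normal form lies in I, I + (p) = I + (r) where r = -2x_2 - 1; decide whether this ideal is the whole ring.
Run Buchberger on G together with r (pairs among the g_i already reduce to 0 since G is a Gröbner basis):
g_1 = x_1 - x_2 - 2, LT = x_1.
g_2 = x_2^{2} + x_2 - 2, LT = x_2^{2}.
r = -2x_2 - 1, LT = x_2.

S(g_2,r): lcm = x_2^{2}. S = -2x_2 - 2.
  reduce S modulo (g_1, g_2, r):
  remainder -1 ≠ 0; add m_4 = -1 to the basis.

The other S-polynomials (S(g_1,g_2), S(g_1,r), S(g_1,m_4), S(g_2,m_4), S(r,m_4)) all reduce to 0 modulo the current basis, so we have a Gröbner basis.
Inter-reduce: drop elements whose leading term is divisible by another's, tail-reduce, and make monic.
Reduced Gröbner basis: {1}.
The reduced Gröbner basis of I + (p) is {1}: the ideal is the whole ring, so the enlarged system has no common solution — adjoining p is inconsistent.

Adjoining -2x_1 - 2 makes the ideal the whole ring: the system is inconsistent.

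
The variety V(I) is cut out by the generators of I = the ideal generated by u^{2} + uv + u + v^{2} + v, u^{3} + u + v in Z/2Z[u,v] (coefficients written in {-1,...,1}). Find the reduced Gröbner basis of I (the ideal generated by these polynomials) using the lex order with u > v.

f_1 = u^{2} + uv + u + v^{2} + v, LT = u^{2}.
f_2 = u^{3} + u + v, LT = u^{3}.

S(f_1,f_2): lcm = u^{3}. S = u^{2}v + u^{2} + uv^{2} + uv + u + v.
  reduce S modulo (f_1, f_2):
  remainder uv + v^{3} ≠ 0; add g_3 = uv + v^{3} to the basis.

S(f_1,g_3): lcm = u^{2}v. S = uv^{3} + uv^{2} + uv + v^{3} + v^{2}.
  reduce S modulo (f_1, f_2, g_3):
  remainder v^{5} + v^{4} + v^{2} ≠ 0; add g_4 = v^{5} + v^{4} + v^{2} to the basis.

The other S-polynomials (S(f_2,g_3), S(f_1,g_4), S(f_2,g_4), S(g_3,g_4)) all reduce to 0 modulo the current basis, so we have a Gröbner basis.
Inter-reduce: drop elements whose leading term is divisible by another's, tail-reduce, and make monic.

G = {u^{2} + u + v^{3} + v^{2} + v, uv + v^{3}, v^{5} + v^{4} + v^{2}}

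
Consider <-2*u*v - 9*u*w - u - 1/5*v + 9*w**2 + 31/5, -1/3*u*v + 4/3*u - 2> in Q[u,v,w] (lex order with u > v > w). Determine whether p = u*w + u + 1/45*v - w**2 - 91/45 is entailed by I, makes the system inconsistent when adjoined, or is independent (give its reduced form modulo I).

u*w + u + 1/45*v - w**2 - 91/45 lies in I (it reduces to 0).

First compute the reduced Gröbner basis of I by Buchberger's algorithm.
f_1 = -2*u*v - 9*u*w - u - 1/5*v + 9*w**2 + 31/5, LT = u*v.
f_2 = -1/3*u*v + 4/3*u - 2, LT = u*v.

S(f_1,f_2): lcm = u*v. S = 9/2*u*w + 9/2*u + 1/10*v - 9/2*w**2 - 91/10.
  leading term u*w: no divisor's leading term divides it; move 9/2*u*w to the remainder.
  leading term u: no divisor's leading term divides it; move 9/2*u to the remainder.
  leading term v: no divisor's leading term divides it; move 1/10*v to the remainder.
  leading term w**2: no divisor's leading term divides it; move -9/2*w**2 to the remainder.
  leading term 1: no divisor's leading term divides it; move -91/10 to the remainder.
  remainder 9/2*u*w + 9/2*u + 1/10*v - 9/2*w**2 - 91/10 ≠ 0; add h_3 = 9/2*u*w + 9/2*u + 1/10*v - 9/2*w**2 - 91/10 to the basis.

S(f_1,h_3): lcm = u*v*w. S = -u*v + 9/2*u*w**2 + 1/2*u*w - 1/45*v**2 + v*w**2 + 1/10*v*w + 91/45*v - 9/2*w**3 - 31/10*w.
  leading term u*v: subtract (1/2)·f_1 from -u*v + 9/2*u*w**2 + 1/2*u*w - 1/45*v**2 + v*w**2 + 1/10*v*w + 91/45*v - 9/2*w**3 - 31/10*w → 9/2*u*w**2 + 5*u*w + 1/2*u - 1/45*v**2 + v*w**2 + 1/10*v*w + 191/90*v - 9/2*w**3 - 9/2*w**2 - 31/10*w - 31/10
  leading term u*w**2: subtract (w)·h_3 from 9/2*u*w**2 + 5*u*w + 1/2*u - 1/45*v**2 + v*w**2 + 1/10*v*w + 191/90*v - 9/2*w**3 - 9/2*w**2 - 31/10*w - 31/10 → 1/2*u*w + 1/2*u - 1/45*v**2 + v*w**2 + 191/90*v - 9/2*w**2 + 6*w - 31/10
  leading term u*w: subtract (1/9)·h_3 from 1/2*u*w + 1/2*u - 1/45*v**2 + v*w**2 + 191/90*v - 9/2*w**2 + 6*w - 31/10 → -1/45*v**2 + v*w**2 + 19/9*v - 4*w**2 + 6*w - 94/45
  leading term v**2: no divisor's leading term divides it; move -1/45*v**2 to the remainder.
  leading term v*w**2: no divisor's leading term divides it; move v*w**2 to the remainder.
  leading term v: no divisor's leading term divides it; move 19/9*v to the remainder.
  leading term w**2: no divisor's leading term divides it; move -4*w**2 to the remainder.
  leading term w: no divisor's leading term divides it; move 6*w to the remainder.
  leading term 1: no divisor's leading term divides it; move -94/45 to the remainder.
  remainder -1/45*v**2 + v*w**2 + 19/9*v - 4*w**2 + 6*w - 94/45 ≠ 0; add h_4 = -1/45*v**2 + v*w**2 + 19/9*v - 4*w**2 + 6*w - 94/45 to the basis.

The other S-polynomials (S(f_2,h_3), S(f_1,h_4), S(f_2,h_4), S(h_3,h_4)) all reduce to 0 modulo the current basis, so we have a Gröbner basis.
Inter-reduce: drop elements whose leading term is divisible by another's, tail-reduce, and make monic.
Reduced Gröbner basis: {u*v - 4*u + 6, u*w + u + 1/45*v - w**2 - 91/45, v**2 - 45*v*w**2 - 95*v + 180*w**2 - 270*w + 94}.
Label its elements g_1 = u*v - 4*u + 6, g_2 = u*w + u + 1/45*v - w**2 - 91/45, g_3 = v**2 - 45*v*w**2 - 95*v + 180*w**2 - 270*w + 94.

Reduce p = u*w + u + 1/45*v - w**2 - 91/45 modulo G:
  leading term u*w: subtract (1)·g_2 from u*w + u + 1/45*v - w**2 - 91/45 → 0
  normal form = 0.
Since the normal form is 0, p ∈ I.

Ideal membership is decidable via reduction modulo a Gröbner basis.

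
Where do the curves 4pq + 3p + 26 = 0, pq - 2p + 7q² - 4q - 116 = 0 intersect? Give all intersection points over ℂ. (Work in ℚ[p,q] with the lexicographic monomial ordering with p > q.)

{(2, -4), (-1937/88 - 39*sqrt(2193)/88, 107/56 - 3*sqrt(2193)/56), (-1937/88 + 39*sqrt(2193)/88, 107/56 + 3*sqrt(2193)/56)}

Compute a lex Gröbner basis by Buchberger's algorithm.
f_1 = 4pq + 3p + 26, LT = pq.
f_2 = pq - 2p + 7q² - 4q - 116, LT = pq.

S(f_1,f_2): lcm = pq. S = 11/4p - 7q² + 4q + 245/2.
  leading term p: no divisor's leading term divides it; move 11/4p to the remainder.
  leading term q²: no divisor's leading term divides it; move -7q² to the remainder.
  leading term q: no divisor's leading term divides it; move 4q to the remainder.
  leading term 1: no divisor's leading term divides it; move 245/2 to the remainder.
  remainder 11/4p - 7q² + 4q + 245/2 ≠ 0; add h_3 = 11/4p - 7q² + 4q + 245/2 to the basis.

S(f_1,h_3): lcm = pq. S = ¾p + 28/11q³ - 16/11q² - 490/11q + 13/2.
  leading term p: subtract (3/11)·h_3 from ¾p + 28/11q³ - 16/11q² - 490/11q + 13/2 → 28/11q³ + 5/11q² - 502/11q - 296/11
  leading term q³: no divisor's leading term divides it; move 28/11q³ to the remainder.
  leading term q²: no divisor's leading term divides it; move 5/11q² to the remainder.
  leading term q: no divisor's leading term divides it; move -502/11q to the remainder.
  leading term 1: no divisor's leading term divides it; move -296/11 to the remainder.
  remainder 28/11q³ + 5/11q² - 502/11q - 296/11 ≠ 0; add h_4 = 28/11q³ + 5/11q² - 502/11q - 296/11 to the basis.

The other S-polynomials (S(f_2,h_3), S(f_1,h_4), S(f_2,h_4), S(h_3,h_4)) all reduce to 0 modulo the current basis, so we have a Gröbner basis.
Inter-reduce: drop elements whose leading term is divisible by another's, tail-reduce, and make monic.
Reduced Gröbner basis: {p - 28/11q² + 16/11q + 490/11, q³ + 5/28q² - 251/14q - 74/7}.

The lex basis is triangular: the last element involves only q. Solving q³ + 5/28q² - 251/14q - 74/7 = 0 gives q ∈ {-4, 107/56 - 3*sqrt(2193)/56, 107/56 + 3*sqrt(2193)/56}; substituting each value into the earlier elements determines the remaining variables.
  q = -4: the earlier basis element becomes p - 2 = 0, giving p = 2 — point (2, -4).
  q = 107/56 - 3*sqrt(2193)/56: the earlier basis element becomes p + 39*sqrt(2193)/88 + 1937/88 = 0, giving p = -1937/88 - 39*sqrt(2193)/88 — point (-1937/88 - 39*sqrt(2193)/88, 107/56 - 3*sqrt(2193)/56).
  q = 107/56 + 3*sqrt(2193)/56: the earlier basis element becomes p - 39*sqrt(2193)/88 + 1937/88 = 0, giving p = -1937/88 + 39*sqrt(2193)/88 — point (-1937/88 + 39*sqrt(2193)/88, 107/56 + 3*sqrt(2193)/56).
Substituting each solution back into the original system confirms all equations vanish.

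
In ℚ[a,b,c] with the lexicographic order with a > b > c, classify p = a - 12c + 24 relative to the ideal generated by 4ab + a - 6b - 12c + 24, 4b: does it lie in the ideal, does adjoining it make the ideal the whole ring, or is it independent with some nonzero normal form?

a - 12c + 24 lies in I (it reduces to 0).

First compute the reduced Gröbner basis of I by Buchberger's algorithm.
f_1 = 4ab + a - 6b - 12c + 24, LT = ab.
f_2 = 4b, LT = b.

S(f_1,f_2): lcm = ab. S = ¼a - 3/2b - 3c + 6.
  reduce S modulo (f_1, f_2):
  remainder ¼a - 3c + 6 ≠ 0; add h_3 = ¼a - 3c + 6 to the basis.

The other S-polynomials (S(f_1,h_3), S(f_2,h_3)) all reduce to 0 modulo the current basis, so we have a Gröbner basis.
Inter-reduce: drop elements whose leading term is divisible by another's, tail-reduce, and make monic.
Reduced Gröbner basis: {a - 12c + 24, b}.
Label its elements g_1 = a - 12c + 24, g_2 = b.

Reduce p = a - 12c + 24 modulo G:
  leading term a: subtract (1)·g_1 from a - 12c + 24 → 0
  normal form = 0.
Since the normal form is 0, p ∈ I.

Ideal membership is decidable via reduction modulo a Gröbner basis.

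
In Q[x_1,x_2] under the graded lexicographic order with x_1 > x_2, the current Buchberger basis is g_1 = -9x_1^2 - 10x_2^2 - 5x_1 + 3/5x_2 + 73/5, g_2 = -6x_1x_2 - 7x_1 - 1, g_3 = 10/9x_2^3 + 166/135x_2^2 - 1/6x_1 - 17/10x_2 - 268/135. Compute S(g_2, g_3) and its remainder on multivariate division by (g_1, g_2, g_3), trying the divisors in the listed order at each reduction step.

lcm(LM(g_2), LM(g_3)) = x_1x_2^3.
S = (lcm/LT(g_2))·g_2 − (lcm/LT(g_3))·g_3 = 3/50x_1x_2^2 + 3/20x_1^2 + 153/100x_1x_2 + 1/6x_2^2 + 134/75x_1.
Reduce S modulo (g_1, g_2, g_3) in that order:
  leading term x_1x_2^2: subtract (-1/100x_2)·g_2 from 3/50x_1x_2^2 + 3/20x_1^2 + 153/100x_1x_2 + 1/6x_2^2 + 134/75x_1 → 3/20x_1^2 + 73/50x_1x_2 + 1/6x_2^2 + 134/75x_1 - 1/100x_2
  leading term x_1^2: subtract (-1/60)·g_1 from 3/20x_1^2 + 73/50x_1x_2 + 1/6x_2^2 + 134/75x_1 - 1/100x_2 → 73/50x_1x_2 + 511/300x_1 + 73/300
  leading term x_1x_2: subtract (-73/300)·g_2 from 73/50x_1x_2 + 511/300x_1 + 73/300 → 0
The remainder is 0, so this S-polynomial contributes no new basis element.

S(g_2, g_3) = 3/50x_1x_2^2 + 3/20x_1^2 + 153/100x_1x_2 + 1/6x_2^2 + 134/75x_1; remainder on division = 0.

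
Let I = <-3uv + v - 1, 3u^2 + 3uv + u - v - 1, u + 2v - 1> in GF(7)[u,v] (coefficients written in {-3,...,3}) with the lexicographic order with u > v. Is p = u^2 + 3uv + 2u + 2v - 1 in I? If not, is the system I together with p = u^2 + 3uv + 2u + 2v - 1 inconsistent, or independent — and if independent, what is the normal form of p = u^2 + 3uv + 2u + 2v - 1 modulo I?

Adjoining u^2 + 3uv + 2u + 2v - 1 makes the ideal the whole ring: the system is inconsistent.

First compute the reduced Gröbner basis of I by Buchberger's algorithm.
f_1 = -3uv + v - 1, LT = uv.
f_2 = 3u^2 + 3uv + u - v - 1, LT = u^2.
f_3 = u + 2v - 1, LT = u.

S(f_1,f_2): lcm = u^2v. S = -uv^2 - 3uv - 2u - 2v^2 - 2v.
  leading term uv^2: subtract (-2v)·f_1 from -uv^2 - 3uv - 2u - 2v^2 - 2v → -3uv - 2u + 3v
  leading term uv: subtract (1)·f_1 from -3uv - 2u + 3v → -2u + 2v + 1
  leading term u: subtract (-2)·f_3 from -2u + 2v + 1 → -v - 1
  leading term v: no divisor's leading term divides it; move -v to the remainder.
  leading term 1: no divisor's leading term divides it; move -1 to the remainder.
  remainder -v - 1 ≠ 0; add h_4 = -v - 1 to the basis.

The other S-polynomials (S(f_1,f_3), S(f_2,f_3), S(f_1,h_4), S(f_2,h_4), S(f_3,h_4)) all reduce to 0 modulo the current basis, so we have a Gröbner basis.
Inter-reduce: drop elements whose leading term is divisible by another's, tail-reduce, and make monic.
Reduced Gröbner basis: {u - 3, v + 1}.
Label its elements g_1 = u - 3, g_2 = v + 1.

Reduce p = u^2 + 3uv + 2u + 2v - 1 modulo G:
  leading term u^2: subtract (u)·g_1 from u^2 + 3uv + 2u + 2v - 1 → 3uv - 2u + 2v - 1
  leading term uv: subtract (3v)·g_1 from 3uv - 2u + 2v - 1 → -2u - 3v - 1
  leading term u: subtract (-2)·g_1 from -2u - 3v - 1 → -3v
  leading term v: subtract (-3)·g_2 from -3v → 3
  leading term 1: no divisor's leading term divides it; move 3 to the remainder.
  normal form = 3.
The normal form is nonzero, so p ∉ I. Since p minus its normal form lies in I, I + (p) = I + (r) where r = 3; decide whether this ideal is the whole ring.
Here r = 3 is a nonzero constant, hence a unit: 1 ∈ I + (p), the Gröbner basis of I + (p) is {1}, and the enlarged system has no common solution — adjoining p is inconsistent.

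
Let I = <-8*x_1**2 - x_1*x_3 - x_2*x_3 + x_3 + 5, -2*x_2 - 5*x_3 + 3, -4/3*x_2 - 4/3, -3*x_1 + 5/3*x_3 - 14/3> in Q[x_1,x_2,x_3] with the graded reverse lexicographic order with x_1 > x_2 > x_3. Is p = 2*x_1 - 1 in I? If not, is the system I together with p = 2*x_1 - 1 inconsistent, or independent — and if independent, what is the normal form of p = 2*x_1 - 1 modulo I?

Adjoining 2*x_1 - 1 makes the ideal the whole ring: the system is inconsistent.

First compute the reduced Gröbner basis of I by Buchberger's algorithm.
f_1 = -8*x_1**2 - x_1*x_3 - x_2*x_3 + x_3 + 5, LT = x_1**2.
f_2 = -2*x_2 - 5*x_3 + 3, LT = x_2.
f_3 = -4/3*x_2 - 4/3, LT = x_2.
f_4 = -3*x_1 + 5/3*x_3 - 14/3, LT = x_1.

S(f_1,f_4): lcm = x_1**2. S = 49/72*x_1*x_3 + 1/8*x_2*x_3 - 14/9*x_1 - 1/8*x_3 - 5/8.
  leading term x_1*x_3: subtract (-49/216*x_3)·f_4 from 49/72*x_1*x_3 + 1/8*x_2*x_3 - 14/9*x_1 - 1/8*x_3 - 5/8 → 1/8*x_2*x_3 + 245/648*x_3**2 - 14/9*x_1 - 767/648*x_3 - 5/8
  leading term x_2*x_3: subtract (-1/16*x_3)·f_2 from 1/8*x_2*x_3 + 245/648*x_3**2 - 14/9*x_1 - 767/648*x_3 - 5/8 → 85/1296*x_3**2 - 14/9*x_1 - 1291/1296*x_3 - 5/8
  leading term x_3**2: no divisor's leading term divides it; move 85/1296*x_3**2 to the remainder.
  leading term x_1: subtract (14/27)·f_4 from -14/9*x_1 - 1291/1296*x_3 - 5/8 → -2411/1296*x_3 + 1163/648
  leading term x_3: no divisor's leading term divides it; move -2411/1296*x_3 to the remainder.
  leading term 1: no divisor's leading term divides it; move 1163/648 to the remainder.
  remainder 85/1296*x_3**2 - 2411/1296*x_3 + 1163/648 ≠ 0; add h_5 = 85/1296*x_3**2 - 2411/1296*x_3 + 1163/648 to the basis.

S(f_2,f_3): lcm = x_2. S = 5/2*x_3 - 5/2.
  leading term x_3: no divisor's leading term divides it; move 5/2*x_3 to the remainder.
  leading term 1: no divisor's leading term divides it; move -5/2 to the remainder.
  remainder 5/2*x_3 - 5/2 ≠ 0; add h_6 = 5/2*x_3 - 5/2 to the basis.

The other S-polynomials (S(f_1,f_2), S(f_1,f_3), S(f_2,f_4), S(f_3,f_4), S(f_1,h_5), S(f_2,h_5), S(f_3,h_5), S(f_4,h_5), S(f_1,h_6), S(f_2,h_6), S(f_3,h_6), S(f_4,h_6), S(h_5,h_6)) all reduce to 0 modulo the current basis, so we have a Gröbner basis.
Inter-reduce: drop elements whose leading term is divisible by another's, tail-reduce, and make monic.
Reduced Gröbner basis: {x_1 + 1, x_2 + 1, x_3 - 1}.
Label its elements g_1 = x_1 + 1, g_2 = x_2 + 1, g_3 = x_3 - 1.

Reduce p = 2*x_1 - 1 modulo G:
  leading term x_1: subtract (2)·g_1 from 2*x_1 - 1 → -3
  leading term 1: no divisor's leading term divides it; move -3 to the remainder.
  normal form = -3.
The normal form is nonzero, so p ∉ I. Since p minus its normal form lies in I, I + (p) = I + (r) where r = -3; decide whether this ideal is the whole ring.
Here r = -3 is a nonzero constant, hence a unit: 1 ∈ I + (p), the Gröbner basis of I + (p) is {1}, and the enlarged system has no common solution — adjoining p is inconsistent.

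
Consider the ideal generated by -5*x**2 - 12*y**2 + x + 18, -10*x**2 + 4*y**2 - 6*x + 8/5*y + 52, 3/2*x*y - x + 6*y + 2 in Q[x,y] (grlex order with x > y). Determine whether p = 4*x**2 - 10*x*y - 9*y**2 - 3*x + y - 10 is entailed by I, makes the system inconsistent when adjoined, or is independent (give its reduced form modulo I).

First compute the reduced Gröbner basis of I by Buchberger's algorithm.
f_1 = -5*x**2 - 12*y**2 + x + 18, LT = x**2.
f_2 = -10*x**2 + 4*y**2 - 6*x + 8/5*y + 52, LT = x**2.
f_3 = 3/2*x*y - x + 6*y + 2, LT = x*y.

S(f_1,f_2): lcm = x**2. S = 14/5*y**2 - 4/5*x + 4/25*y + 8/5.
  leading term y**2: no divisor's leading term divides it; move 14/5*y**2 to the remainder.
  leading term x: no divisor's leading term divides it; move -4/5*x to the remainder.
  leading term y: no divisor's leading term divides it; move 4/25*y to the remainder.
  leading term 1: no divisor's leading term divides it; move 8/5 to the remainder.
  remainder 14/5*y**2 - 4/5*x + 4/25*y + 8/5 ≠ 0; add h_4 = 14/5*y**2 - 4/5*x + 4/25*y + 8/5 to the basis.

S(f_1,f_3): lcm = x**2*y. S = 12/5*y**3 + 2/3*x**2 - 21/5*x*y - 4/3*x - 18/5*y.
  leading term y**3: subtract (6/7*y)·h_4 from 12/5*y**3 + 2/3*x**2 - 21/5*x*y - 4/3*x - 18/5*y → 2/3*x**2 - 123/35*x*y - 24/175*y**2 - 4/3*x - 174/35*y
  leading term x**2: subtract (-2/15)·f_1 from 2/3*x**2 - 123/35*x*y - 24/175*y**2 - 4/3*x - 174/35*y → -123/35*x*y - 304/175*y**2 - 6/5*x - 174/35*y + 12/5
  leading term x*y: subtract (-82/35)·f_3 from -123/35*x*y - 304/175*y**2 - 6/5*x - 174/35*y + 12/5 → -304/175*y**2 - 124/35*x + 318/35*y + 248/35
  leading term y**2: subtract (-152/245)·h_4 from -304/175*y**2 - 124/35*x + 318/35*y + 248/35 → -4948/1225*x + 56258/6125*y + 9896/1225
  leading term x: no divisor's leading term divides it; move -4948/1225*x to the remainder.
  leading term y: no divisor's leading term divides it; move 56258/6125*y to the remainder.
  leading term 1: no divisor's leading term divides it; move 9896/1225 to the remainder.
  remainder -4948/1225*x + 56258/6125*y + 9896/1225 ≠ 0; add h_5 = -4948/1225*x + 56258/6125*y + 9896/1225 to the basis.

S(f_2,f_3): lcm = x**2*y. S = -2/5*y**3 + 2/3*x**2 - 17/5*x*y - 4/25*y**2 - 4/3*x - 26/5*y.
  leading term y**3: subtract (-1/7*y)·h_4 from -2/5*y**3 + 2/3*x**2 - 17/5*x*y - 4/25*y**2 - 4/3*x - 26/5*y → 2/3*x**2 - 123/35*x*y - 24/175*y**2 - 4/3*x - 174/35*y
  leading term x**2: subtract (-2/15)·f_1 from 2/3*x**2 - 123/35*x*y - 24/175*y**2 - 4/3*x - 174/35*y → -123/35*x*y - 304/175*y**2 - 6/5*x - 174/35*y + 12/5
  leading term x*y: subtract (-82/35)·f_3 from -123/35*x*y - 304/175*y**2 - 6/5*x - 174/35*y + 12/5 → -304/175*y**2 - 124/35*x + 318/35*y + 248/35
  leading term y**2: subtract (-152/245)·h_4 from -304/175*y**2 - 124/35*x + 318/35*y + 248/35 → -4948/1225*x + 56258/6125*y + 9896/1225
  leading term x: subtract (1)·h_5 from -4948/1225*x + 56258/6125*y + 9896/1225 → 0
  remainder 0.

S(f_1,h_4): leading monomials are coprime, so the S-polynomial reduces to 0 (Buchberger's first criterion).
S(f_2,h_4): leading monomials are coprime, so the S-polynomial reduces to 0 (Buchberger's first criterion).
S(f_3,h_4): lcm = x*y**2. S = 2/7*x**2 - 76/105*x*y + 4*y**2 - 4/7*x + 4/3*y.
  leading term x**2: subtract (-2/35)·f_1 from 2/7*x**2 - 76/105*x*y + 4*y**2 - 4/7*x + 4/3*y → -76/105*x*y + 116/35*y**2 - 18/35*x + 4/3*y + 36/35
  leading term x*y: subtract (-152/315)·f_3 from -76/105*x*y + 116/35*y**2 - 18/35*x + 4/3*y + 36/35 → 116/35*y**2 - 314/315*x + 148/35*y + 628/315
  leading term y**2: subtract (58/49)·h_4 from 116/35*y**2 - 314/315*x + 148/35*y + 628/315 → -22/441*x + 4948/1225*y + 44/441
  leading term x: subtract (275/22266)·h_5 from -22/441*x + 4948/1225*y + 44/441 → 7648427/1948275*y
  leading term y: no divisor's leading term divides it; move 7648427/1948275*y to the remainder.
  remainder 7648427/1948275*y ≠ 0; add h_6 = 7648427/1948275*y to the basis.

S(f_1,h_5): lcm = x**2. S = 28129/12370*x*y + 12/5*y**2 + 9/5*x - 18/5.
  leading term x*y: subtract (28129/18555)·f_3 from 28129/12370*x*y + 12/5*y**2 + 9/5*x - 18/5 → 12/5*y**2 + 61528/18555*x - 56258/6185*y - 123056/18555
  leading term y**2: subtract (6/7)·h_4 from 12/5*y**2 + 61528/18555*x - 56258/6185*y - 123056/18555 → 103952/25977*x - 1998718/216475*y - 207904/25977
  leading term x: subtract (-4547900/4590507)·h_5 from 103952/25977*x - 1998718/216475*y - 207904/25977 → -15296854/114762675*y
  leading term y: subtract (-42/1237)·h_6 from -15296854/114762675*y → 0
  remainder 0.

S(f_2,h_5): lcm = x**2. S = 28129/12370*x*y - 2/5*y**2 + 13/5*x - 4/25*y - 26/5.
  leading term x*y: subtract (28129/18555)·f_3 from 28129/12370*x*y - 2/5*y**2 + 13/5*x - 4/25*y - 26/5 → -2/5*y**2 + 76372/18555*x - 286238/30925*y - 152744/18555
  leading term y**2: subtract (-1/7)·h_4 from -2/5*y**2 + 76372/18555*x - 286238/30925*y - 152744/18555 → 103952/25977*x - 1998718/216475*y - 207904/25977
  leading term x: subtract (-4547900/4590507)·h_5 from 103952/25977*x - 1998718/216475*y - 207904/25977 → -15296854/114762675*y
  leading term y: subtract (-42/1237)·h_6 from -15296854/114762675*y → 0
  remainder 0.

S(f_3,h_5): lcm = x*y. S = 28129/12370*y**2 - 2/3*x + 6*y + 4/3.
  leading term y**2: subtract (28129/34636)·h_4 from 28129/12370*y**2 - 2/3*x + 6*y + 4/3 → -2203/129885*x + 1270721/216475*y + 4406/129885
  leading term x: subtract (77105/18362028)·h_5 from -2203/129885*x + 1270721/216475*y + 4406/129885 → 53538989/9181014*y
  leading term y: subtract (3675/2474)·h_6 from 53538989/9181014*y → 0
  remainder 0.

S(h_4,h_5): leading monomials are coprime, so the S-polynomial reduces to 0 (Buchberger's first criterion).
S(f_1,h_6): leading monomials are coprime, so the S-polynomial reduces to 0 (Buchberger's first criterion).
S(f_2,h_6): leading monomials are coprime, so the S-polynomial reduces to 0 (Buchberger's first criterion).
S(f_3,h_6): lcm = x*y. S = -2/3*x + 4*y + 4/3.
  leading term x: subtract (1225/7422)·h_5 from -2/3*x + 4*y + 4/3 → 46091/18555*y
  leading term y: subtract (4839555/7648427)·h_6 from 46091/18555*y → 0
  remainder 0.

S(h_4,h_6): lcm = y**2. S = -2/7*x + 2/35*y + 4/7.
  leading term x: subtract (175/2474)·h_5 from -2/7*x + 2/35*y + 4/7 → -733/1237*y
  leading term y: subtract (-1154475/7648427)·h_6 from -733/1237*y → 0
  remainder 0.

S(h_5,h_6): leading monomials are coprime, so the S-polynomial reduces to 0 (Buchberger's first criterion).
Every S-polynomial of the final basis reduces to 0, so we have a Gröbner basis.
Inter-reduce: drop elements whose leading term is divisible by another's, tail-reduce, and make monic.
Reduced Gröbner basis: {x - 2, y}.
Label its elements g_1 = x - 2, g_2 = y.

Reduce p = 4*x**2 - 10*x*y - 9*y**2 - 3*x + y - 10 modulo G:
  leading term x**2: subtract (4*x)·g_1 from 4*x**2 - 10*x*y - 9*y**2 - 3*x + y - 10 → -10*x*y - 9*y**2 + 5*x + y - 10
  leading term x*y: subtract (-10*y)·g_1 from -10*x*y - 9*y**2 + 5*x + y - 10 → -9*y**2 + 5*x - 19*y - 10
  leading term y**2: subtract (-9*y)·g_2 from -9*y**2 + 5*x - 19*y - 10 → 5*x - 19*y - 10
  leading term x: subtract (5)·g_1 from 5*x - 19*y - 10 → -19*y
  leading term y: subtract (-19)·g_2 from -19*y → 0
  normal form = 0.
Since the normal form is 0, p ∈ I.

4*x**2 - 10*x*y - 9*y**2 - 3*x + y - 10 lies in I (it reduces to 0).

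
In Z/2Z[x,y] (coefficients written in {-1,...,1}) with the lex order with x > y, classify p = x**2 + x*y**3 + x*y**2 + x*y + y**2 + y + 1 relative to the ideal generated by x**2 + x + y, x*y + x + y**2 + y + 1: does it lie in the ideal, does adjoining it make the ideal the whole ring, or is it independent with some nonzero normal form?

First compute the reduced Gröbner basis of I by Buchberger's algorithm.
f_1 = x**2 + x + y, LT = x**2.
f_2 = x*y + x + y**2 + y + 1, LT = x*y.

S(f_1,f_2): lcm = x**2*y. S = x**2 + x*y**2 + x + y**2.
  reduce S modulo (f_1, f_2):
  remainder x + y**3 + y**2 + y + 1 ≠ 0; add h_3 = x + y**3 + y**2 + y + 1 to the basis.

S(f_1,h_3): lcm = x**2. S = x*y**3 + x*y**2 + x*y + y.
  reduce S modulo (f_1, f_2, h_3):
  remainder y**4 + y**2 + y ≠ 0; add h_4 = y**4 + y**2 + y to the basis.

The other S-polynomials (S(f_2,h_3), S(f_1,h_4), S(f_2,h_4), S(h_3,h_4)) all reduce to 0 modulo the current basis, so we have a Gröbner basis.
Inter-reduce: drop elements whose leading term is divisible by another's, tail-reduce, and make monic.
Reduced Gröbner basis: {x + y**3 + y**2 + y + 1, y**4 + y**2 + y}.
Label its elements g_1 = x + y**3 + y**2 + y + 1, g_2 = y**4 + y**2 + y.

Reduce p = x**2 + x*y**3 + x*y**2 + x*y + y**2 + y + 1 modulo G:
  leading term x**2: subtract (x)·g_1 from x**2 + x*y**3 + x*y**2 + x*y + y**2 + y + 1 → x + y**2 + y + 1
  leading term x: subtract (1)·g_1 from x + y**2 + y + 1 → y**3
  leading term y**3: no divisor's leading term divides it; move y**3 to the remainder.
  normal form = y**3.
The normal form is nonzero, so p ∉ I. Since p minus its normal form lies in I, I + (p) = I + (r) where r = y**3; decide whether this ideal is the whole ring.
Run Buchberger on G together with r (pairs among the g_i already reduce to 0 since G is a Gröbner basis):
g_1 = x + y**3 + y**2 + y + 1, LT = x.
g_2 = y**4 + y**2 + y, LT = y**4.
r = y**3, LT = y**3.

S(g_2,r): lcm = y**4. S = y**2 + y.
  reduce S modulo (g_1, g_2, r):
  remainder y**2 + y ≠ 0; add m_4 = y**2 + y to the basis.

S(r,m_4): lcm = y**3. S = y**2.
  reduce S modulo (g_1, g_2, r, m_4):
  remainder y ≠ 0; add m_5 = y to the basis.

The other S-polynomials (S(g_1,g_2), S(g_1,r), S(g_1,m_4), S(g_2,m_4), S(g_1,m_5), S(g_2,m_5), S(r,m_5), S(m_4,m_5)) all reduce to 0 modulo the current basis, so we have a Gröbner basis.
Inter-reduce: drop elements whose leading term is divisible by another's, tail-reduce, and make monic.
Reduced Gröbner basis: {x + 1, y}.
The reduced Gröbner basis of I + (p) is {x + 1, y} ≠ {1}, a proper ideal, so the enlarged system stays consistent: p is independent of I, with normal form y**3.

Ideal membership is decidable via reduction modulo a Gröbner basis.

x**2 + x*y**3 + x*y**2 + x*y + y**2 + y + 1 is independent of I; its normal form modulo I is y**3.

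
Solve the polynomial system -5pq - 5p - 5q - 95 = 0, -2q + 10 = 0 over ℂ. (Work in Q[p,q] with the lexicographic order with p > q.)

Compute a lex Gröbner basis by Buchberger's algorithm.
f_1 = -5pq - 5p - 5q - 95, LT = pq.
f_2 = -2q + 10, LT = q.

S(f_1,f_2): lcm = pq. S = 6p + q + 19.
  reduce S modulo (f_1, f_2):
  remainder 6p + 24 ≠ 0; add h_3 = 6p + 24 to the basis.

The other S-polynomials (S(f_1,h_3), S(f_2,h_3)) all reduce to 0 modulo the current basis, so we have a Gröbner basis.
Inter-reduce: drop elements whose leading term is divisible by another's, tail-reduce, and make monic.
Reduced Gröbner basis: {p + 4, q - 5}.

A lex Gröbner basis eliminates variables successively. Here q - 5 depends only on q, with roots {5}; lifting each root through the earlier basis elements recovers the full solutions.
  q = 5: the earlier basis element becomes p + 4 = 0, giving p = -4 — point (-4, 5).
Zero-dimensionality of the ideal guarantees finitely many solutions over ℂ.

{(-4, 5)}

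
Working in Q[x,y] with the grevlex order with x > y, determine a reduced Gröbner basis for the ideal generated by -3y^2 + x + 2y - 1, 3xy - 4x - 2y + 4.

The reduced Gröbner basis is the canonical form of the ideal for this ordering.

f_1 = -3y^2 + x + 2y - 1, LT = y^2.
f_2 = 3xy - 4x - 2y + 4, LT = xy.

S(f_1,f_2): lcm = xy^2. S = -1/3x^2 + 2/3xy + 2/3y^2 + 1/3x - 4/3y.
  leading term x^2: no divisor's leading term divides it; move -1/3x^2 to the remainder.
  leading term xy: subtract (2/9)·f_2 from 2/3xy + 2/3y^2 + 1/3x - 4/3y → 2/3y^2 + 11/9x - 8/9y - 8/9
  leading term y^2: subtract (-2/9)·f_1 from 2/3y^2 + 11/9x - 8/9y - 8/9 → 13/9x - 4/9y - 10/9
  leading term x: no divisor's leading term divides it; move 13/9x to the remainder.
  leading term y: no divisor's leading term divides it; move -4/9y to the remainder.
  leading term 1: no divisor's leading term divides it; move -10/9 to the remainder.
  remainder -1/3x^2 + 13/9x - 4/9y - 10/9 ≠ 0; add g_3 = -1/3x^2 + 13/9x - 4/9y - 10/9 to the basis.

S(f_1,g_3): leading monomials are coprime, so the S-polynomial reduces to 0 (Buchberger's first criterion).
S(f_2,g_3): lcm = x^2y. S = -4/3x^2 + 11/3xy - 4/3y^2 + 4/3x - 10/3y.
  leading term x^2: subtract (4)·g_3 from -4/3x^2 + 11/3xy - 4/3y^2 + 4/3x - 10/3y → 11/3xy - 4/3y^2 - 40/9x - 14/9y + 40/9
  leading term xy: subtract (11/9)·f_2 from 11/3xy - 4/3y^2 - 40/9x - 14/9y + 40/9 → -4/3y^2 + 4/9x + 8/9y - 4/9
  leading term y^2: subtract (4/9)·f_1 from -4/3y^2 + 4/9x + 8/9y - 4/9 → 0
  remainder 0.

Every S-polynomial of the final basis reduces to 0, so we have a Gröbner basis.

G = {x^2 - 13/3x + 4/3y + 10/3, xy - 4/3x - 2/3y + 4/3, y^2 - 1/3x - 2/3y + 1/3}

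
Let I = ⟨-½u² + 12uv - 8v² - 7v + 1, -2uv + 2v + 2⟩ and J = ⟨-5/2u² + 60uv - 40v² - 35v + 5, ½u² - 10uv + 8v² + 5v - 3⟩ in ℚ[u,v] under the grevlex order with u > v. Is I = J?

Since reduced Gröbner bases are canonical representatives of ideals under a given ordering, it suffices to compute and compare them.
Buchberger on the first generating set:
f_1 = -½u² + 12uv - 8v² - 7v + 1, LT = u².
f_2 = -2uv + 2v + 2, LT = uv.

S(f_1,f_2): lcm = u²v. S = -24uv² + 16v³ + uv + 14v² + u - 2v.
  leading term uv²: subtract (12v)·f_2 from -24uv² + 16v³ + uv + 14v² + u - 2v → 16v³ + uv - 10v² + u - 26v
  leading term v³: no divisor's leading term divides it; move 16v³ to the remainder.
  leading term uv: subtract (-½)·f_2 from uv - 10v² + u - 26v → -10v² + u - 25v + 1
  leading term v²: no divisor's leading term divides it; move -10v² to the remainder.
  leading term u: no divisor's leading term divides it; move u to the remainder.
  leading term v: no divisor's leading term divides it; move -25v to the remainder.
  leading term 1: no divisor's leading term divides it; move 1 to the remainder.
  remainder 16v³ - 10v² + u - 25v + 1 ≠ 0; add g_3 = 16v³ - 10v² + u - 25v + 1 to the basis.

The other S-polynomials (S(f_1,g_3), S(f_2,g_3)) all reduce to 0 modulo the current basis, so we have a Gröbner basis.
Inter-reduce: drop elements whose leading term is divisible by another's, tail-reduce, and make monic.
Reduced Gröbner basis: {v³ - ⅝v² + 1/16u - 25/16v + 1/16, u² + 16v² - 10v - 26, uv - v - 1}.

Buchberger on the second generating set:
h_1 = -5/2u² + 60uv - 40v² - 35v + 5, LT = u².
h_2 = ½u² - 10uv + 8v² + 5v - 3, LT = u².

S(h_1,h_2): lcm = u². S = -4uv + 4v + 4.
  leading term uv: no divisor's leading term divides it; move -4uv to the remainder.
  leading term v: no divisor's leading term divides it; move 4v to the remainder.
  leading term 1: no divisor's leading term divides it; move 4 to the remainder.
  remainder -4uv + 4v + 4 ≠ 0; add k_3 = -4uv + 4v + 4 to the basis.

S(h_1,k_3): lcm = u²v. S = -24uv² + 16v³ + uv + 14v² + u - 2v.
  leading term uv²: subtract (6v)·k_3 from -24uv² + 16v³ + uv + 14v² + u - 2v → 16v³ + uv - 10v² + u - 26v
  leading term v³: no divisor's leading term divides it; move 16v³ to the remainder.
  leading term uv: subtract (-¼)·k_3 from uv - 10v² + u - 26v → -10v² + u - 25v + 1
  leading term v²: no divisor's leading term divides it; move -10v² to the remainder.
  leading term u: no divisor's leading term divides it; move u to the remainder.
  leading term v: no divisor's leading term divides it; move -25v to the remainder.
  leading term 1: no divisor's leading term divides it; move 1 to the remainder.
  remainder 16v³ - 10v² + u - 25v + 1 ≠ 0; add k_4 = 16v³ - 10v² + u - 25v + 1 to the basis.

The other S-polynomials (S(h_2,k_3), S(h_1,k_4), S(h_2,k_4), S(k_3,k_4)) all reduce to 0 modulo the current basis, so we have a Gröbner basis.
Inter-reduce: drop elements whose leading term is divisible by another's, tail-reduce, and make monic.
Reduced Gröbner basis: {v³ - ⅝v² + 1/16u - 25/16v + 1/16, u² + 16v² - 10v - 26, uv - v - 1}.

Same reduced basis, so the two generating sets span the same ideal.

Yes, the ideals are equal.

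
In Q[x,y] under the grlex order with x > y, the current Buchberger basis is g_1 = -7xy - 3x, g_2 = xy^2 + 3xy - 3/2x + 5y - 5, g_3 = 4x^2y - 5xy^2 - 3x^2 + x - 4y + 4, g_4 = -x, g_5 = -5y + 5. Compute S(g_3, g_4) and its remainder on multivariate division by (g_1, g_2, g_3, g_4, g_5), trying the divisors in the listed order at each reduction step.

S(g_3, g_4) = -5/4xy^2 - 3/4x^2 + 1/4x - y + 1; remainder on division = 0.

lcm(LM(g_3), LM(g_4)) = x^2y.
S = (lcm/LT(g_3))·g_3 − (lcm/LT(g_4))·g_4 = -5/4xy^2 - 3/4x^2 + 1/4x - y + 1.
Reduce S modulo (g_1, g_2, g_3, g_4, g_5) in that order:
  leading term xy^2: subtract (5/28y)·g_1 from -5/4xy^2 - 3/4x^2 + 1/4x - y + 1 → -3/4x^2 + 15/28xy + 1/4x - y + 1
  leading term x^2: subtract (3/4x)·g_4 from -3/4x^2 + 15/28xy + 1/4x - y + 1 → 15/28xy + 1/4x - y + 1
  leading term xy: subtract (-15/196)·g_1 from 15/28xy + 1/4x - y + 1 → 1/49x - y + 1
  leading term x: subtract (-1/49)·g_4 from 1/49x - y + 1 → -y + 1
  leading term y: subtract (1/5)·g_5 from -y + 1 → 0
The remainder is 0, so this S-polynomial contributes no new basis element.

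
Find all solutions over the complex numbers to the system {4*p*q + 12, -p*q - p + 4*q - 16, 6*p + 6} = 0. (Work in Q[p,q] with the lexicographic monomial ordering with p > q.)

Compute a lex Gröbner basis by Buchberger's algorithm.
f_1 = 4*p*q + 12, LT = p*q.
f_2 = -p*q - p + 4*q - 16, LT = p*q.
f_3 = 6*p + 6, LT = p.

S(f_1,f_2): lcm = p*q. S = -p + 4*q - 13.
  leading term p: subtract (-1/6)·f_3 from -p + 4*q - 13 → 4*q - 12
  leading term q: no divisor's leading term divides it; move 4*q to the remainder.
  leading term 1: no divisor's leading term divides it; move -12 to the remainder.
  remainder 4*q - 12 ≠ 0; add h_4 = 4*q - 12 to the basis.

S(f_1,f_3): lcm = p*q. S = -q + 3.
  leading term q: subtract (-1/4)·h_4 from -q + 3 → 0
  remainder 0.

S(f_2,f_3): lcm = p*q. S = p - 5*q + 16.
  leading term p: subtract (1/6)·f_3 from p - 5*q + 16 → -5*q + 15
  leading term q: subtract (-5/4)·h_4 from -5*q + 15 → 0
  remainder 0.

S(f_1,h_4): lcm = p*q. S = 3*p + 3.
  leading term p: subtract (1/2)·f_3 from 3*p + 3 → 0
  remainder 0.

S(f_2,h_4): lcm = p*q. S = 4*p - 4*q + 16.
  leading term p: subtract (2/3)·f_3 from 4*p - 4*q + 16 → -4*q + 12
  leading term q: subtract (-1)·h_4 from -4*q + 12 → 0
  remainder 0.

S(f_3,h_4): leading monomials are coprime, so the S-polynomial reduces to 0 (Buchberger's first criterion).
Every S-polynomial of the final basis reduces to 0, so we have a Gröbner basis.
Inter-reduce: drop elements whose leading term is divisible by another's, tail-reduce, and make monic.
Reduced Gröbner basis: {p + 1, q - 3}.

A lex Gröbner basis eliminates variables successively. Here q - 3 depends only on q, with roots {3}; lifting each root through the earlier basis elements recovers the full solutions.
  q = 3: the earlier basis element becomes p + 1 = 0, giving p = -1 — point (-1, 3).

{(-1, 3)}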